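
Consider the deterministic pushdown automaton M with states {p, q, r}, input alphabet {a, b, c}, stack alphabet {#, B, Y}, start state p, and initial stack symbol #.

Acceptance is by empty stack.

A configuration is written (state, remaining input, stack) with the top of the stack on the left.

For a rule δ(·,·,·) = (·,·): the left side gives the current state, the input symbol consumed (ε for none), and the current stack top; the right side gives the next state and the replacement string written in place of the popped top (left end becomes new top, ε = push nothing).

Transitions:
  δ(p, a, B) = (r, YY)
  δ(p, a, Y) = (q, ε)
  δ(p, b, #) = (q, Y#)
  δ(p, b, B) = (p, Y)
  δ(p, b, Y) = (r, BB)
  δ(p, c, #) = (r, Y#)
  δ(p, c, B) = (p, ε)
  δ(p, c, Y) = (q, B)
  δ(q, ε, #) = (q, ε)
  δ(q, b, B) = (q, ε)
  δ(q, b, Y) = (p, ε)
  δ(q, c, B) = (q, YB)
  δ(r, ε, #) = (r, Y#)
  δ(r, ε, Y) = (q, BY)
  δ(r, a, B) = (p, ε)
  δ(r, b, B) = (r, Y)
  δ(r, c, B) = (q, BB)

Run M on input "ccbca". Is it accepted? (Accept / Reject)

(p, ccbca, #)
  read c, top #: go to r, push Y# → (r, cbca, Y#)
  ε-move, top Y: go to q, push BY → (q, cbca, BY#)
  read c, top B: go to q, push YB → (q, bca, YBY#)
  read b, top Y: go to p, push ε → (p, ca, BY#)
  read c, top B: go to p, push ε → (p, a, Y#)
  read a, top Y: go to q, push ε → (q, ε, #)
  ε-move, top #: go to q, push ε → (q, ε, ε)
All input consumed and the stack is empty.

Accept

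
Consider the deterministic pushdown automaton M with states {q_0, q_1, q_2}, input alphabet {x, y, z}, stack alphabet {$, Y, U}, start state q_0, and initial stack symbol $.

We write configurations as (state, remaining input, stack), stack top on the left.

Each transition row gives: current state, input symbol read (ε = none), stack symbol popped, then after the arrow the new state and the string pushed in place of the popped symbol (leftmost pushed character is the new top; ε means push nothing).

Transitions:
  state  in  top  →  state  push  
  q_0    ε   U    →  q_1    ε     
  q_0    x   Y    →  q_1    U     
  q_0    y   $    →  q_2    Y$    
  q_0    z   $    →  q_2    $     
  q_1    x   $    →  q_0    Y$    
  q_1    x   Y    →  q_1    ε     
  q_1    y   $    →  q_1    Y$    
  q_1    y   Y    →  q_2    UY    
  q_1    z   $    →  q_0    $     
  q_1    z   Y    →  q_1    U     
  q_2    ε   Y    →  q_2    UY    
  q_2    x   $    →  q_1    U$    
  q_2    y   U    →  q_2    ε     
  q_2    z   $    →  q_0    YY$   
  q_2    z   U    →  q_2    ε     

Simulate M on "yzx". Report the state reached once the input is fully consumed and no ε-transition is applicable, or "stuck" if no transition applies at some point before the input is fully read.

stuck

(q_0, yzx, $) ⊢ (q_2, zx, Y$) ⊢ (q_2, zx, UY$) ⊢ (q_2, x, Y$) ⊢ (q_2, x, UY$)
No transition for (q_2, x, top U); M blocks with input x remaining.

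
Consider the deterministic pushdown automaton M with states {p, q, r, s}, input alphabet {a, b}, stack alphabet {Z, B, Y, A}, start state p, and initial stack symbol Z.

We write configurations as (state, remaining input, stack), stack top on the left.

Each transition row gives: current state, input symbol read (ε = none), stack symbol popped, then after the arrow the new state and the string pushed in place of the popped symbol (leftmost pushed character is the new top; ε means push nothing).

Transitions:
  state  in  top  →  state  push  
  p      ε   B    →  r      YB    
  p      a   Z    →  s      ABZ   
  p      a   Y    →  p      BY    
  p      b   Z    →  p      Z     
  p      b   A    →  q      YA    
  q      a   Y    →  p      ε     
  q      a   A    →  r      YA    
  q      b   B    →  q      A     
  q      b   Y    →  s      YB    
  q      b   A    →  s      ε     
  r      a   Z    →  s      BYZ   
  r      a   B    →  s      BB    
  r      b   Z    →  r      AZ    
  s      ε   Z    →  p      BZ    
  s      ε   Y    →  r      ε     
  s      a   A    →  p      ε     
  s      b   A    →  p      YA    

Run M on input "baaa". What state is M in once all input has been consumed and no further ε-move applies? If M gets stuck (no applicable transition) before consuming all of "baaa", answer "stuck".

stuck

(p, baaa, Z)
  read b, top Z: go to p, push Z → (p, aaa, Z)
  read a, top Z: go to s, push ABZ → (s, aa, ABZ)
  read a, top A: go to p, push ε → (p, a, BZ)
  ε-move, top B: go to r, push YB → (r, a, YBZ)
No transition for (r, a, top Y); M blocks with input a remaining.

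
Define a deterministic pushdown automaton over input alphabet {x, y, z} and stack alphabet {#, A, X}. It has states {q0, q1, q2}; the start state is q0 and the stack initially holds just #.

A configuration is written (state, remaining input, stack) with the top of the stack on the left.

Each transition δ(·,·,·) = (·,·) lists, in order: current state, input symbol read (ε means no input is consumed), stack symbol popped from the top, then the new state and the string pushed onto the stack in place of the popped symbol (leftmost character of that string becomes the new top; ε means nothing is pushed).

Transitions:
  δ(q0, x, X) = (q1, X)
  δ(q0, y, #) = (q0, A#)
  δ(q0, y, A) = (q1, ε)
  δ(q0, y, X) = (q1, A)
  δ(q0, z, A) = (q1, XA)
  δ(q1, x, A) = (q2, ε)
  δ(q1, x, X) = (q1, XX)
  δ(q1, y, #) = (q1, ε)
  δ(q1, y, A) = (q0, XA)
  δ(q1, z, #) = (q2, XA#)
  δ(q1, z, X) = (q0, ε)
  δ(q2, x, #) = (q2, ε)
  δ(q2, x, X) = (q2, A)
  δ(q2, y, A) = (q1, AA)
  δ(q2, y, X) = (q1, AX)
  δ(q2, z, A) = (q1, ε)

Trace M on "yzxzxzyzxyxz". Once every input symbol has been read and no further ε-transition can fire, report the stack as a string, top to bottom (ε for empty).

(q0, yzxzxzyzxyxz, #) ⊢ (q0, zxzxzyzxyxz, A#) ⊢ (q1, xzxzyzxyxz, XA#) ⊢ (q1, zxzyzxyxz, XXA#) ⊢ (q0, xzyzxyxz, XA#) ⊢ (q1, zyzxyxz, XA#) ⊢ (q0, yzxyxz, A#) ⊢ (q1, zxyxz, #) ⊢ (q2, xyxz, XA#) ⊢ (q2, yxz, AA#) ⊢ (q1, xz, AAA#) ⊢ (q2, z, AA#) ⊢ (q1, ε, A#)
All input consumed in state q1 with stack A#.

A#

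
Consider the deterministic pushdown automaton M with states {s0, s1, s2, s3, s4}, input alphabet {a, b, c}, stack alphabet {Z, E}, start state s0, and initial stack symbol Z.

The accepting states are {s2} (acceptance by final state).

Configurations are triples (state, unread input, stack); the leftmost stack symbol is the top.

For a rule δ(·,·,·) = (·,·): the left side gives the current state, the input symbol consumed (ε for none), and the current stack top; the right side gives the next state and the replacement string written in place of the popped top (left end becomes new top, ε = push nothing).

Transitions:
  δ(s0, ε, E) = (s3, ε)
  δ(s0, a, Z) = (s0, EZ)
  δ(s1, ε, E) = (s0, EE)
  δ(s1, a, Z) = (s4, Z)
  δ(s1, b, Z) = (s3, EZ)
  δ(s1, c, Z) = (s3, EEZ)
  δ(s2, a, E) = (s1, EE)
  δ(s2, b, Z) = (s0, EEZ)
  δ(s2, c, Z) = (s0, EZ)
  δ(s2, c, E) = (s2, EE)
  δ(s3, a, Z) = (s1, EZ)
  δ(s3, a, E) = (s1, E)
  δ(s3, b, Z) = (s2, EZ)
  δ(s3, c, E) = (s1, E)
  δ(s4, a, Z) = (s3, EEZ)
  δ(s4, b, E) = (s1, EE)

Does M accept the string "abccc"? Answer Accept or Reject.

(s0, abccc, Z)
  read a, top Z: go to s0, push EZ → (s0, bccc, EZ)
  ε-move, top E: go to s3, push ε → (s3, bccc, Z)
  read b, top Z: go to s2, push EZ → (s2, ccc, EZ)
  read c, top E: go to s2, push EE → (s2, cc, EEZ)
  read c, top E: go to s2, push EE → (s2, c, EEEZ)
  read c, top E: go to s2, push EE → (s2, ε, EEEEZ)
All input consumed; state s2 ∈ F.

Accept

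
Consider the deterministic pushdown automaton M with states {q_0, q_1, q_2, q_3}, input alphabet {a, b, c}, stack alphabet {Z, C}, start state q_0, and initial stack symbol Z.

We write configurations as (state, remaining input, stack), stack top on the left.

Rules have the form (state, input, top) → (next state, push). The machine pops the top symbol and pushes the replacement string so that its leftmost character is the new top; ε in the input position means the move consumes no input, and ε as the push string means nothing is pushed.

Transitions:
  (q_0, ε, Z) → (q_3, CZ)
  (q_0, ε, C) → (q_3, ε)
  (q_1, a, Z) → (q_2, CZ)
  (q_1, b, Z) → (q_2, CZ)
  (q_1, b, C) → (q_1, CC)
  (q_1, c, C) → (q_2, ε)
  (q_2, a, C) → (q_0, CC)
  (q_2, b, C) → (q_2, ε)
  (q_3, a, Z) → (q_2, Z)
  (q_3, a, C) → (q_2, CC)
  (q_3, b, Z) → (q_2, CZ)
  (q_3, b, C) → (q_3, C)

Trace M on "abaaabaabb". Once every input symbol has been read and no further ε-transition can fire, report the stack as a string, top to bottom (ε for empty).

CCCZ

(q_0, abaaabaabb, Z) ⊢ (q_3, abaaabaabb, CZ) ⊢ (q_2, baaabaabb, CCZ) ⊢ (q_2, aaabaabb, CZ) ⊢ (q_0, aabaabb, CCZ) ⊢ (q_3, aabaabb, CZ) ⊢ (q_2, abaabb, CCZ) ⊢ (q_0, baabb, CCCZ) ⊢ (q_3, baabb, CCZ) ⊢ (q_3, aabb, CCZ) ⊢ (q_2, abb, CCCZ) ⊢ (q_0, bb, CCCCZ) ⊢ (q_3, bb, CCCZ) ⊢ (q_3, b, CCCZ) ⊢ (q_3, ε, CCCZ)
All input consumed in state q_3 with stack CCCZ.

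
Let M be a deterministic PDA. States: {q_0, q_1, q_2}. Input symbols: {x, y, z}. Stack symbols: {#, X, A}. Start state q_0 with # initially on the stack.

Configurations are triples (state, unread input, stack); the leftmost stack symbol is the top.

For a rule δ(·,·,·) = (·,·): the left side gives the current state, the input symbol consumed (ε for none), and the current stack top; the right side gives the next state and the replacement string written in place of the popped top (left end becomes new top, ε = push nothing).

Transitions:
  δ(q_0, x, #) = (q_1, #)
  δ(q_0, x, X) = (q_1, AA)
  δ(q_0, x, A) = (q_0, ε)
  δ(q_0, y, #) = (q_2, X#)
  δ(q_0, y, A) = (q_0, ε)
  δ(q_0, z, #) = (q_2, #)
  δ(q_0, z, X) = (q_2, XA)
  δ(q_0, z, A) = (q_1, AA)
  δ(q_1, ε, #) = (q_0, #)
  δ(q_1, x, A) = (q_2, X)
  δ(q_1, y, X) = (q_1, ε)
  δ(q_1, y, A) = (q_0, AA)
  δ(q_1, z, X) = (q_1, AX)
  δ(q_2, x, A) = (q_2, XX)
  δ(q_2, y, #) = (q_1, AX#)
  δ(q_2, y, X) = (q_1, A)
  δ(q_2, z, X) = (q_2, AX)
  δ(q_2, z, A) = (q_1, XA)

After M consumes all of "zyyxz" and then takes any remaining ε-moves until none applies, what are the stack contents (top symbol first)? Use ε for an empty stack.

(q_0, zyyxz, #)
  read z, top #: go to q_2, push # → (q_2, yyxz, #)
  read y, top #: go to q_1, push AX# → (q_1, yxz, AX#)
  read y, top A: go to q_0, push AA → (q_0, xz, AAX#)
  read x, top A: go to q_0, push ε → (q_0, z, AX#)
  read z, top A: go to q_1, push AA → (q_1, ε, AAX#)
All input consumed in state q_1 with stack AAX#.

AAX#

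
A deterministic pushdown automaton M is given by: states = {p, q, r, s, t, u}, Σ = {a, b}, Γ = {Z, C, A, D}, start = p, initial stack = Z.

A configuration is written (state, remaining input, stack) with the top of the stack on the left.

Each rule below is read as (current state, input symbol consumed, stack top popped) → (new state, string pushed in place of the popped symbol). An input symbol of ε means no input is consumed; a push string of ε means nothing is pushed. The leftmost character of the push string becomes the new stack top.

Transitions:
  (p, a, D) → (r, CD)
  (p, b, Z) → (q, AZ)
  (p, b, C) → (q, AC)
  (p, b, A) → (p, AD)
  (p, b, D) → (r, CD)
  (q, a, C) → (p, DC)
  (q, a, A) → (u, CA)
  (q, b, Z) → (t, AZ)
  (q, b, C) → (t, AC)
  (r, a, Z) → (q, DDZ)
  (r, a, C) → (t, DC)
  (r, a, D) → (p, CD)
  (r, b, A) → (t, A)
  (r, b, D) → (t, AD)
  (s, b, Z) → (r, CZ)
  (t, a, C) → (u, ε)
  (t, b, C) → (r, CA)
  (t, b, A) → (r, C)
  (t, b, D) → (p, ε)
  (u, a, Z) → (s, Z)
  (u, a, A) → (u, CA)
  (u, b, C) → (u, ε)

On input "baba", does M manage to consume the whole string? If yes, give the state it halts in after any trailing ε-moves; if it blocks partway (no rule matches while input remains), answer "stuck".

(p, baba, Z)
  read b, top Z: go to q, push AZ → (q, aba, AZ)
  read a, top A: go to u, push CA → (u, ba, CAZ)
  read b, top C: go to u, push ε → (u, a, AZ)
  read a, top A: go to u, push CA → (u, ε, CAZ)
All input consumed; M is in state u.

u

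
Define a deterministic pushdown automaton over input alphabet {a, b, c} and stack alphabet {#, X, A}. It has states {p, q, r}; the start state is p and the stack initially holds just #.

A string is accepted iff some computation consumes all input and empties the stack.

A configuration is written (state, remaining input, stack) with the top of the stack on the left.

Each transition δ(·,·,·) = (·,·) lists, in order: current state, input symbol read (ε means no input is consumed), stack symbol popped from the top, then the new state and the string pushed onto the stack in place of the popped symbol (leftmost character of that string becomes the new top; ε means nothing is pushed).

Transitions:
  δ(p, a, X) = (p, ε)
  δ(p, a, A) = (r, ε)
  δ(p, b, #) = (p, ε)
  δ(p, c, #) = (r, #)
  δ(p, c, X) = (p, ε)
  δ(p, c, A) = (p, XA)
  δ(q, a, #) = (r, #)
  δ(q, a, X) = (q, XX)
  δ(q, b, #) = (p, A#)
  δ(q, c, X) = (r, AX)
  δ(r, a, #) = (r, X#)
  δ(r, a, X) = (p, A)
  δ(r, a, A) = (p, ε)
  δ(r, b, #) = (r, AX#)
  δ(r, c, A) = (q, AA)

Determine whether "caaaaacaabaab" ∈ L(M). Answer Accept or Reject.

Accept

(p, caaaaacaabaab, #)
  read c, top #: go to r, push # → (r, aaaaacaabaab, #)
  read a, top #: go to r, push X# → (r, aaaacaabaab, X#)
  read a, top X: go to p, push A → (p, aaacaabaab, A#)
  read a, top A: go to r, push ε → (r, aacaabaab, #)
  read a, top #: go to r, push X# → (r, acaabaab, X#)
  read a, top X: go to p, push A → (p, caabaab, A#)
  read c, top A: go to p, push XA → (p, aabaab, XA#)
  read a, top X: go to p, push ε → (p, abaab, A#)
  read a, top A: go to r, push ε → (r, baab, #)
  read b, top #: go to r, push AX# → (r, aab, AX#)
  read a, top A: go to p, push ε → (p, ab, X#)
  read a, top X: go to p, push ε → (p, b, #)
  read b, top #: go to p, push ε → (p, ε, ε)
All input consumed and the stack is empty.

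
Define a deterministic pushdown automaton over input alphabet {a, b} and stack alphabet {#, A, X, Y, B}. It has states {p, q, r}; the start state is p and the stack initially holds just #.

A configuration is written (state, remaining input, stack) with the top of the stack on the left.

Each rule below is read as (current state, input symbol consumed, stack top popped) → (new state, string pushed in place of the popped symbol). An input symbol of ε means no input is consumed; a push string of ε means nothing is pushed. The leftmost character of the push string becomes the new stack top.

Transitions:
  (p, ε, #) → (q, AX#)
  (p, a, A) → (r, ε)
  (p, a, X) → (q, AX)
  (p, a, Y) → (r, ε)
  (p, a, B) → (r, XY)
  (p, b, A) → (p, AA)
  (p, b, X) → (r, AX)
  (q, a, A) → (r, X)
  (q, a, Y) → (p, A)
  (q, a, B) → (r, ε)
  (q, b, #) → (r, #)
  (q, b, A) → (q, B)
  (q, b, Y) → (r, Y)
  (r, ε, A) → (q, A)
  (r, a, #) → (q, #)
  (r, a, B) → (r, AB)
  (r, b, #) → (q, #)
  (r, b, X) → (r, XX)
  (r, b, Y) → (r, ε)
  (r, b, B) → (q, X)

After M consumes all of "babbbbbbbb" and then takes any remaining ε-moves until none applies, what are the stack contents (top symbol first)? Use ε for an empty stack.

XXXXXXXXX#

(p, babbbbbbbb, #) ⊢ (q, babbbbbbbb, AX#) ⊢ (q, abbbbbbbb, BX#) ⊢ (r, bbbbbbbb, X#) ⊢ (r, bbbbbbb, XX#) ⊢ (r, bbbbbb, XXX#) ⊢ (r, bbbbb, XXXX#) ⊢ (r, bbbb, XXXXX#) ⊢ (r, bbb, XXXXXX#) ⊢ (r, bb, XXXXXXX#) ⊢ (r, b, XXXXXXXX#) ⊢ (r, ε, XXXXXXXXX#)
All input consumed in state r with stack XXXXXXXXX#.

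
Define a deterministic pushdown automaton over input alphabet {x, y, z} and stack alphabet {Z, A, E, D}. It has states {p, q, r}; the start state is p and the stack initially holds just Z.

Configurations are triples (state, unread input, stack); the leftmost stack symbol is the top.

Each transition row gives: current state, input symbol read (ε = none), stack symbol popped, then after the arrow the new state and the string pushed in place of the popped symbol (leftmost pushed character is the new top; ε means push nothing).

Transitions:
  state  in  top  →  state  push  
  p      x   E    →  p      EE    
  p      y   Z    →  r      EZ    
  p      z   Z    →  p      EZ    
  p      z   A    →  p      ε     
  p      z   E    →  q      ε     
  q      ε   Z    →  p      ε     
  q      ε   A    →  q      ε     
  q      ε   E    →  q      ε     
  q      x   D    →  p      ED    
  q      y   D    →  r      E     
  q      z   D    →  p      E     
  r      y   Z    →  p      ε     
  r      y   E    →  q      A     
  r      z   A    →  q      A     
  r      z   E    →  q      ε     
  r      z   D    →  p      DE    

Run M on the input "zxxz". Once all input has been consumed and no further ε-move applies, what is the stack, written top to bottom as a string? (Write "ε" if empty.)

(p, zxxz, Z)
  read z, top Z: go to p, push EZ → (p, xxz, EZ)
  read x, top E: go to p, push EE → (p, xz, EEZ)
  read x, top E: go to p, push EE → (p, z, EEEZ)
  read z, top E: go to q, push ε → (q, ε, EEZ)
  ε-move, top E: go to q, push ε → (q, ε, EZ)
  ε-move, top E: go to q, push ε → (q, ε, Z)
  ε-move, top Z: go to p, push ε → (p, ε, ε)
All input consumed in state p with stack ε.

ε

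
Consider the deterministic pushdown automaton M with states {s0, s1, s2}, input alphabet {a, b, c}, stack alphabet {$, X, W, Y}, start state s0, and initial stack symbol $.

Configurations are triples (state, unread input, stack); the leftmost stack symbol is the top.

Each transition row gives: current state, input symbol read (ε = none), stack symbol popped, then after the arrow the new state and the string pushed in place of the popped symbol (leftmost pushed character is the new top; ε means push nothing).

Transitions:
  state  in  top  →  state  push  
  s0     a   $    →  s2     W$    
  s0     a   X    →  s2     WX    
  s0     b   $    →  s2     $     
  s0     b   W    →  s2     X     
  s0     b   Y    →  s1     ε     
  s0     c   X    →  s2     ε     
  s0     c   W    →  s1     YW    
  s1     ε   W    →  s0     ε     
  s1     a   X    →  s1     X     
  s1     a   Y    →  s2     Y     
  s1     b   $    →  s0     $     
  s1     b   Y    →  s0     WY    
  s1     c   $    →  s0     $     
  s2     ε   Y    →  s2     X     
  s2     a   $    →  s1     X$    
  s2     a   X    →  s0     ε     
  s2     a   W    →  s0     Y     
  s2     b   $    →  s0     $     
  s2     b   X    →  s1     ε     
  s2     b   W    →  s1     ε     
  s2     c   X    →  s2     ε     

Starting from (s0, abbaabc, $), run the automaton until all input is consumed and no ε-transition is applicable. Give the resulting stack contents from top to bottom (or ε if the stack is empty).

(s0, abbaabc, $)
  read a, top $: go to s2, push W$ → (s2, bbaabc, W$)
  read b, top W: go to s1, push ε → (s1, baabc, $)
  read b, top $: go to s0, push $ → (s0, aabc, $)
  read a, top $: go to s2, push W$ → (s2, abc, W$)
  read a, top W: go to s0, push Y → (s0, bc, Y$)
  read b, top Y: go to s1, push ε → (s1, c, $)
  read c, top $: go to s0, push $ → (s0, ε, $)
All input consumed in state s0 with stack $.

$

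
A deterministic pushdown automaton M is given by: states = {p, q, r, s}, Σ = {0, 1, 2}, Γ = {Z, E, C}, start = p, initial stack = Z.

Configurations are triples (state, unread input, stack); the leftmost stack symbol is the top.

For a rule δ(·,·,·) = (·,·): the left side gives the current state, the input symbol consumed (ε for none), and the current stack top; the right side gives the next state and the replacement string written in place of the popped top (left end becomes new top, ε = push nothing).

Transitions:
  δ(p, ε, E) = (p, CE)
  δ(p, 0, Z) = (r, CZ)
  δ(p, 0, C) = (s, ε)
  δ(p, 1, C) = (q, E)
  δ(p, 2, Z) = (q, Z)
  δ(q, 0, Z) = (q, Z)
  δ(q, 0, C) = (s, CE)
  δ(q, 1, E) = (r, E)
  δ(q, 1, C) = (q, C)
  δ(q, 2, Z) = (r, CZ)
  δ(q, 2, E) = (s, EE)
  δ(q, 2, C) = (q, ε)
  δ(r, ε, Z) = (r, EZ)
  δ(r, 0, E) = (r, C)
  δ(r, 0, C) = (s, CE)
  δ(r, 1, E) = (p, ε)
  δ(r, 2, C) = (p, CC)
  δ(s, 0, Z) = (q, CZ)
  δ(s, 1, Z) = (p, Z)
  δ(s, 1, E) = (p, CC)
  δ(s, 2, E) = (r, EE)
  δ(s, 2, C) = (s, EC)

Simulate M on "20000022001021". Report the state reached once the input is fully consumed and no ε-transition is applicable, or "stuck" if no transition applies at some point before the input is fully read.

stuck

(p, 20000022001021, Z) ⊢ (q, 0000022001021, Z) ⊢ (q, 000022001021, Z) ⊢ (q, 00022001021, Z) ⊢ (q, 0022001021, Z) ⊢ (q, 022001021, Z) ⊢ (q, 22001021, Z) ⊢ (r, 2001021, CZ) ⊢ (p, 001021, CCZ) ⊢ (s, 01021, CZ)
No transition for (s, 0, top C); M blocks with input 01021 remaining.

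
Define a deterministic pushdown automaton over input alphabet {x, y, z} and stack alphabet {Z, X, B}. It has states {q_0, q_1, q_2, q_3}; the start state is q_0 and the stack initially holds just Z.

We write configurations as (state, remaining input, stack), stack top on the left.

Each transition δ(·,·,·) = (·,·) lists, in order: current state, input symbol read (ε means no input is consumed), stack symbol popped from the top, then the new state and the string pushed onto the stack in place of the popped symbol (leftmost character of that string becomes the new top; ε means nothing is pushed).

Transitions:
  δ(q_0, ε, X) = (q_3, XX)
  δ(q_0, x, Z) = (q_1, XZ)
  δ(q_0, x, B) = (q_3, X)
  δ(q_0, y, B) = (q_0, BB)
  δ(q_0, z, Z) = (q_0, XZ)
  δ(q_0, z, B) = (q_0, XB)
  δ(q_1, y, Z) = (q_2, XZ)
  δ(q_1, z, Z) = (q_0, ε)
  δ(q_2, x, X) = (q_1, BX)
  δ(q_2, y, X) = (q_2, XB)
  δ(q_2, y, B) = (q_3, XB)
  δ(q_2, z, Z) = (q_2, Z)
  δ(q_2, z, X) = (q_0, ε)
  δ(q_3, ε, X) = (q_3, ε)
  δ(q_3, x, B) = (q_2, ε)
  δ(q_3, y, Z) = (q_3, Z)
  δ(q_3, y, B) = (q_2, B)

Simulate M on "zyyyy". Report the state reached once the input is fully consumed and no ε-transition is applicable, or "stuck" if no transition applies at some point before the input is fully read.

q_3

(q_0, zyyyy, Z)
  read z, top Z: go to q_0, push XZ → (q_0, yyyy, XZ)
  ε-move, top X: go to q_3, push XX → (q_3, yyyy, XXZ)
  ε-move, top X: go to q_3, push ε → (q_3, yyyy, XZ)
  ε-move, top X: go to q_3, push ε → (q_3, yyyy, Z)
  read y, top Z: go to q_3, push Z → (q_3, yyy, Z)
  read y, top Z: go to q_3, push Z → (q_3, yy, Z)
  read y, top Z: go to q_3, push Z → (q_3, y, Z)
  read y, top Z: go to q_3, push Z → (q_3, ε, Z)
All input consumed; M is in state q_3.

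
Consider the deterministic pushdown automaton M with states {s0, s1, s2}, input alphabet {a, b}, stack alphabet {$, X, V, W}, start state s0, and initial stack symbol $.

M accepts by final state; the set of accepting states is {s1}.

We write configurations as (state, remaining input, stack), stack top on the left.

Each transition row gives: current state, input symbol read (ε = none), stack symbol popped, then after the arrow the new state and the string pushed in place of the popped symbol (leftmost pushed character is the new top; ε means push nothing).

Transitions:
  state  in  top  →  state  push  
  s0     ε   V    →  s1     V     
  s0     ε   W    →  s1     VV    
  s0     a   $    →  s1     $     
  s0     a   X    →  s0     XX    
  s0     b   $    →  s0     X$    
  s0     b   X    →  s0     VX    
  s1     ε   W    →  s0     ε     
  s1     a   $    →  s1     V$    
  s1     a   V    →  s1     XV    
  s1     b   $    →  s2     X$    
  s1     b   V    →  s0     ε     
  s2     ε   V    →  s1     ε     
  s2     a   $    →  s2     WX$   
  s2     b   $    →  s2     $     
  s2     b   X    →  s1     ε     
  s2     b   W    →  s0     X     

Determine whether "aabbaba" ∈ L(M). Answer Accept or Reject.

Accept

(s0, aabbaba, $)
  read a, top $: go to s1, push $ → (s1, abbaba, $)
  read a, top $: go to s1, push V$ → (s1, bbaba, V$)
  read b, top V: go to s0, push ε → (s0, baba, $)
  read b, top $: go to s0, push X$ → (s0, aba, X$)
  read a, top X: go to s0, push XX → (s0, ba, XX$)
  read b, top X: go to s0, push VX → (s0, a, VXX$)
  ε-move, top V: go to s1, push V → (s1, a, VXX$)
  read a, top V: go to s1, push XV → (s1, ε, XVXX$)
All input consumed; state s1 ∈ F.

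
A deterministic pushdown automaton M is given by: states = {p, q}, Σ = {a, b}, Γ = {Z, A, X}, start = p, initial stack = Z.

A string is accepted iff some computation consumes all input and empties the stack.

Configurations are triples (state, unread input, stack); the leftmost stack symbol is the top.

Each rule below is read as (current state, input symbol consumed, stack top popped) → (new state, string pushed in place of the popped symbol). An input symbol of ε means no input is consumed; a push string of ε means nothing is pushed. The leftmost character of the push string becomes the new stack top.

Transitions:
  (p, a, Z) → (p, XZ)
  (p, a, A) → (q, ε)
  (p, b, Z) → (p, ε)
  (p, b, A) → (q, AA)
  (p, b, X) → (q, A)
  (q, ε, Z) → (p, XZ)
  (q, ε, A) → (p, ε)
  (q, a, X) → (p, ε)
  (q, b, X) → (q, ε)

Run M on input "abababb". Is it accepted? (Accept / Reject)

Accept

(p, abababb, Z)
  read a, top Z: go to p, push XZ → (p, bababb, XZ)
  read b, top X: go to q, push A → (q, ababb, AZ)
  ε-move, top A: go to p, push ε → (p, ababb, Z)
  read a, top Z: go to p, push XZ → (p, babb, XZ)
  read b, top X: go to q, push A → (q, abb, AZ)
  ε-move, top A: go to p, push ε → (p, abb, Z)
  read a, top Z: go to p, push XZ → (p, bb, XZ)
  read b, top X: go to q, push A → (q, b, AZ)
  ε-move, top A: go to p, push ε → (p, b, Z)
  read b, top Z: go to p, push ε → (p, ε, ε)
All input consumed and the stack is empty.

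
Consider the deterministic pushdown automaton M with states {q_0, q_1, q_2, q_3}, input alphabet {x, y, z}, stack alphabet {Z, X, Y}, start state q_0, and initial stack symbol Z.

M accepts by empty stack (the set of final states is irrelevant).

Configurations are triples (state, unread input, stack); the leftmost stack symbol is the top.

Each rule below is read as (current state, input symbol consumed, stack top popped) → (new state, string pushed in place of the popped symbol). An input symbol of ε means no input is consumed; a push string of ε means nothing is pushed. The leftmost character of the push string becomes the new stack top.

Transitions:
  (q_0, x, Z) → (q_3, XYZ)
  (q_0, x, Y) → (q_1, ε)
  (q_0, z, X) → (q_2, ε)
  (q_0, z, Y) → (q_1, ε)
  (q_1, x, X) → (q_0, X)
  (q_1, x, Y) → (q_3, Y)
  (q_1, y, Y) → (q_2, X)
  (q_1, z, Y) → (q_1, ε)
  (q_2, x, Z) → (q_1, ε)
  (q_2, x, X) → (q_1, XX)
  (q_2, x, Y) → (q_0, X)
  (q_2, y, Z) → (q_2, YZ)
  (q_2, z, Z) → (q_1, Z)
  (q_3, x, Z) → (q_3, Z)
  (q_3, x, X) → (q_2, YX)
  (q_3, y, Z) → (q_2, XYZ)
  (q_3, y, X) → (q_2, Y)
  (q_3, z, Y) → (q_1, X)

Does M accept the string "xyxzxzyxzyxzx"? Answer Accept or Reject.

(q_0, xyxzxzyxzyxzx, Z) ⊢ (q_3, yxzxzyxzyxzx, XYZ) ⊢ (q_2, xzxzyxzyxzx, YYZ) ⊢ (q_0, zxzyxzyxzx, XYZ) ⊢ (q_2, xzyxzyxzx, YZ) ⊢ (q_0, zyxzyxzx, XZ) ⊢ (q_2, yxzyxzx, Z) ⊢ (q_2, xzyxzx, YZ) ⊢ (q_0, zyxzx, XZ) ⊢ (q_2, yxzx, Z) ⊢ (q_2, xzx, YZ) ⊢ (q_0, zx, XZ) ⊢ (q_2, x, Z) ⊢ (q_1, ε, ε)
All input consumed and the stack is empty.

Accept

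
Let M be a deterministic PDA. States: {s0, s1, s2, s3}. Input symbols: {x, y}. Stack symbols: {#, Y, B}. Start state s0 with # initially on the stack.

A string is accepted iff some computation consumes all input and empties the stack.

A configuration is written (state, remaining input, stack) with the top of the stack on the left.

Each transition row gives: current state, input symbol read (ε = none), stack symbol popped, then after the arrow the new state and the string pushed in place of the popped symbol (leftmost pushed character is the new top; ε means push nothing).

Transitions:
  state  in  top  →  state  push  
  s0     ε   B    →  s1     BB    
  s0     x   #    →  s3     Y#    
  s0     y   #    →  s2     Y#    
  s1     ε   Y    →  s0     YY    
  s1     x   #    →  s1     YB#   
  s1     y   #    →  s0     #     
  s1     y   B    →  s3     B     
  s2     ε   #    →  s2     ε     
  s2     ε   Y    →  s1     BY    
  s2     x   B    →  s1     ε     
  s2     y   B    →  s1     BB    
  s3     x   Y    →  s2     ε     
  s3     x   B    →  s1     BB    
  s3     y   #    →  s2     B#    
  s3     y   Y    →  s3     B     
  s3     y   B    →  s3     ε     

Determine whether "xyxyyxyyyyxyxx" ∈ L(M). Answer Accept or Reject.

(s0, xyxyyxyyyyxyxx, #)
  read x, top #: go to s3, push Y# → (s3, yxyyxyyyyxyxx, Y#)
  read y, top Y: go to s3, push B → (s3, xyyxyyyyxyxx, B#)
  read x, top B: go to s1, push BB → (s1, yyxyyyyxyxx, BB#)
  read y, top B: go to s3, push B → (s3, yxyyyyxyxx, BB#)
  read y, top B: go to s3, push ε → (s3, xyyyyxyxx, B#)
  read x, top B: go to s1, push BB → (s1, yyyyxyxx, BB#)
  read y, top B: go to s3, push B → (s3, yyyxyxx, BB#)
  read y, top B: go to s3, push ε → (s3, yyxyxx, B#)
  read y, top B: go to s3, push ε → (s3, yxyxx, #)
  read y, top #: go to s2, push B# → (s2, xyxx, B#)
  read x, top B: go to s1, push ε → (s1, yxx, #)
  read y, top #: go to s0, push # → (s0, xx, #)
  read x, top #: go to s3, push Y# → (s3, x, Y#)
  read x, top Y: go to s2, push ε → (s2, ε, #)
  ε-move, top #: go to s2, push ε → (s2, ε, ε)
All input consumed and the stack is empty.

Accept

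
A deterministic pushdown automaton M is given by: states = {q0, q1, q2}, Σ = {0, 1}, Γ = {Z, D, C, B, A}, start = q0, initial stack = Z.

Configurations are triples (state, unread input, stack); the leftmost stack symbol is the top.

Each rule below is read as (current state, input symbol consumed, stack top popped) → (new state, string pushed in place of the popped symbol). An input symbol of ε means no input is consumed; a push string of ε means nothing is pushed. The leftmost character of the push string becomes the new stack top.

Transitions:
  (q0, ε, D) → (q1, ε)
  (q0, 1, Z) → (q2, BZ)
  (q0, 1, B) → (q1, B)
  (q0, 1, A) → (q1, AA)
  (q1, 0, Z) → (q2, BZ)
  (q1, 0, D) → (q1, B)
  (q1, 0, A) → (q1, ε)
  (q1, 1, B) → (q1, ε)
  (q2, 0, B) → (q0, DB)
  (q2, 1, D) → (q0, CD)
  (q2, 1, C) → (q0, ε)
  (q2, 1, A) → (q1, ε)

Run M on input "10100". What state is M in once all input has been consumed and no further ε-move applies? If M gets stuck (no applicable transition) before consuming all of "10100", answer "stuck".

(q0, 10100, Z)
  read 1, top Z: go to q2, push BZ → (q2, 0100, BZ)
  read 0, top B: go to q0, push DB → (q0, 100, DBZ)
  ε-move, top D: go to q1, push ε → (q1, 100, BZ)
  read 1, top B: go to q1, push ε → (q1, 00, Z)
  read 0, top Z: go to q2, push BZ → (q2, 0, BZ)
  read 0, top B: go to q0, push DB → (q0, ε, DBZ)
  ε-move, top D: go to q1, push ε → (q1, ε, BZ)
All input consumed; M is in state q1.

q1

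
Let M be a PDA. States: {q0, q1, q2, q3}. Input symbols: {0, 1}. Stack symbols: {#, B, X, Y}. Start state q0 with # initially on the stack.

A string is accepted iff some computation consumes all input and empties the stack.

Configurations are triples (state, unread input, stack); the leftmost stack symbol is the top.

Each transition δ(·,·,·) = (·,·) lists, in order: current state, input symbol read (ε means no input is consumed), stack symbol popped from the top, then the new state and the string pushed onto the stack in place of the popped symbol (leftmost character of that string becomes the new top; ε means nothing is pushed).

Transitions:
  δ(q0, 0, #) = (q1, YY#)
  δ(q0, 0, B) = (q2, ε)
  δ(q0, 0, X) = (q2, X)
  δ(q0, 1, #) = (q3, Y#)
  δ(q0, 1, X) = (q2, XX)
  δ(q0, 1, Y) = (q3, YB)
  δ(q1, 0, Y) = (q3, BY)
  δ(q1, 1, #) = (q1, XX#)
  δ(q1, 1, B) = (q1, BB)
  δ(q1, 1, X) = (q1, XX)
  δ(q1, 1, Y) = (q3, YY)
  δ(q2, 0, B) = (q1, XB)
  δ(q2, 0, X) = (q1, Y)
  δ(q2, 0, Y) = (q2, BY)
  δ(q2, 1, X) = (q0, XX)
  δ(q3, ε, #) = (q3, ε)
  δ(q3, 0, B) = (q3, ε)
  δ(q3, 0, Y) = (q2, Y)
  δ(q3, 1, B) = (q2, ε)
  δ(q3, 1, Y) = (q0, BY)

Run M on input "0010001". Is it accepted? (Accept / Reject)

Reject

No computation consumes all input and empties the stack.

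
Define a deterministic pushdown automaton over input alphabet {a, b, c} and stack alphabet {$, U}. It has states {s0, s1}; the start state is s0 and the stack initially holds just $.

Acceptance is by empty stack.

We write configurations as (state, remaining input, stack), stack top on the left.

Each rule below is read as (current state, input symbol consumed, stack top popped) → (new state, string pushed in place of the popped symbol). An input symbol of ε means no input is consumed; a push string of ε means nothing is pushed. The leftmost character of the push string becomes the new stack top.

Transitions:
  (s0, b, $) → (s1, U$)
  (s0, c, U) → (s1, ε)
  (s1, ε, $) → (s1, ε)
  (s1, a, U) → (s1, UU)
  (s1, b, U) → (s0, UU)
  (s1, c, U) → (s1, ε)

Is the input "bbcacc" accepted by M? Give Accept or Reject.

Accept

(s0, bbcacc, $)
  read b, top $: go to s1, push U$ → (s1, bcacc, U$)
  read b, top U: go to s0, push UU → (s0, cacc, UU$)
  read c, top U: go to s1, push ε → (s1, acc, U$)
  read a, top U: go to s1, push UU → (s1, cc, UU$)
  read c, top U: go to s1, push ε → (s1, c, U$)
  read c, top U: go to s1, push ε → (s1, ε, $)
  ε-move, top $: go to s1, push ε → (s1, ε, ε)
All input consumed and the stack is empty.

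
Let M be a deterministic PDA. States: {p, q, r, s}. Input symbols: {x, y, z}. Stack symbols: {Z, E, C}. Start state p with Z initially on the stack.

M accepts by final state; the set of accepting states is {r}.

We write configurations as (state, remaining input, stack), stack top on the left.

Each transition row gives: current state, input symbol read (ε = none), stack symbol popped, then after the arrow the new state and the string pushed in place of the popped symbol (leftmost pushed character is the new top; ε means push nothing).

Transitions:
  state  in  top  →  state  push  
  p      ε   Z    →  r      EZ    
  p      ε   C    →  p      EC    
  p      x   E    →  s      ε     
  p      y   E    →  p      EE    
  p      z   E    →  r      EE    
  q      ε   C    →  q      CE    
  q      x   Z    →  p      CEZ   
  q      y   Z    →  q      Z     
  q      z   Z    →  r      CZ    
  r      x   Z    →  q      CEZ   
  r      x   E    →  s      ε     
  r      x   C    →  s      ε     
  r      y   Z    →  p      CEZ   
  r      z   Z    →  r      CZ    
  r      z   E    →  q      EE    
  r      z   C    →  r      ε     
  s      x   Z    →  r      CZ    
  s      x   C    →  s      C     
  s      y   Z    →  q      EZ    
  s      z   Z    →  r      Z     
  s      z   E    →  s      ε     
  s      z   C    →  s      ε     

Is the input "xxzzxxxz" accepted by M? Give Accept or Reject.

(p, xxzzxxxz, Z)
  ε-move, top Z: go to r, push EZ → (r, xxzzxxxz, EZ)
  read x, top E: go to s, push ε → (s, xzzxxxz, Z)
  read x, top Z: go to r, push CZ → (r, zzxxxz, CZ)
  read z, top C: go to r, push ε → (r, zxxxz, Z)
  read z, top Z: go to r, push CZ → (r, xxxz, CZ)
  read x, top C: go to s, push ε → (s, xxz, Z)
  read x, top Z: go to r, push CZ → (r, xz, CZ)
  read x, top C: go to s, push ε → (s, z, Z)
  read z, top Z: go to r, push Z → (r, ε, Z)
All input consumed; state r ∈ F.

Accept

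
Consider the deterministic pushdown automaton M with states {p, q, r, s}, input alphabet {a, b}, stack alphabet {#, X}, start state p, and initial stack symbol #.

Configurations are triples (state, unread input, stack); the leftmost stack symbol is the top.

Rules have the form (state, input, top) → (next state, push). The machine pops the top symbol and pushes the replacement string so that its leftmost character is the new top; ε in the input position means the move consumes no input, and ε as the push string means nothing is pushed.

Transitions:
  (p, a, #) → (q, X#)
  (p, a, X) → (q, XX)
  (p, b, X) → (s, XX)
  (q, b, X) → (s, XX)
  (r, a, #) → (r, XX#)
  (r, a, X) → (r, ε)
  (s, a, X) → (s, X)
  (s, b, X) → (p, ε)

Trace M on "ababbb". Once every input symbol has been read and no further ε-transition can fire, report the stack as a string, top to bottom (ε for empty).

(p, ababbb, #)
  read a, top #: go to q, push X# → (q, babbb, X#)
  read b, top X: go to s, push XX → (s, abbb, XX#)
  read a, top X: go to s, push X → (s, bbb, XX#)
  read b, top X: go to p, push ε → (p, bb, X#)
  read b, top X: go to s, push XX → (s, b, XX#)
  read b, top X: go to p, push ε → (p, ε, X#)
All input consumed in state p with stack X#.

X#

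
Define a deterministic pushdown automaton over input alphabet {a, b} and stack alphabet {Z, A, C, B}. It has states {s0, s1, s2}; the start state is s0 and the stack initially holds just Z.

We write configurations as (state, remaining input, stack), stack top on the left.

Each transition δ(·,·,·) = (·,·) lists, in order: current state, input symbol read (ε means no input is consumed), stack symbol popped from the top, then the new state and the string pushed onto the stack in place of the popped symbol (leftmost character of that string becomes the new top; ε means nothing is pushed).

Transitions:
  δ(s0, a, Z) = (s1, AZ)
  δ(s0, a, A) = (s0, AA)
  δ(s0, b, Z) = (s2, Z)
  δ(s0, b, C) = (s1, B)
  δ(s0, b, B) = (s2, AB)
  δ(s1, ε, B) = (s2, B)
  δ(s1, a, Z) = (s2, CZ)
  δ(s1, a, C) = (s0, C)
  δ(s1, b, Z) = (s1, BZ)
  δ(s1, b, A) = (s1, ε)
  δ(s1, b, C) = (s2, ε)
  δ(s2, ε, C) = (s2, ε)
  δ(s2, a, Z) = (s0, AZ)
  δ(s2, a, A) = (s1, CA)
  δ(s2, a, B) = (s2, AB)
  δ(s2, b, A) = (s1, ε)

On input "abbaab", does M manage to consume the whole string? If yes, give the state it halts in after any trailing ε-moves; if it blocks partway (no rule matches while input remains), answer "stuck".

s2

(s0, abbaab, Z) ⊢ (s1, bbaab, AZ) ⊢ (s1, baab, Z) ⊢ (s1, aab, BZ) ⊢ (s2, aab, BZ) ⊢ (s2, ab, ABZ) ⊢ (s1, b, CABZ) ⊢ (s2, ε, ABZ)
All input consumed; M is in state s2.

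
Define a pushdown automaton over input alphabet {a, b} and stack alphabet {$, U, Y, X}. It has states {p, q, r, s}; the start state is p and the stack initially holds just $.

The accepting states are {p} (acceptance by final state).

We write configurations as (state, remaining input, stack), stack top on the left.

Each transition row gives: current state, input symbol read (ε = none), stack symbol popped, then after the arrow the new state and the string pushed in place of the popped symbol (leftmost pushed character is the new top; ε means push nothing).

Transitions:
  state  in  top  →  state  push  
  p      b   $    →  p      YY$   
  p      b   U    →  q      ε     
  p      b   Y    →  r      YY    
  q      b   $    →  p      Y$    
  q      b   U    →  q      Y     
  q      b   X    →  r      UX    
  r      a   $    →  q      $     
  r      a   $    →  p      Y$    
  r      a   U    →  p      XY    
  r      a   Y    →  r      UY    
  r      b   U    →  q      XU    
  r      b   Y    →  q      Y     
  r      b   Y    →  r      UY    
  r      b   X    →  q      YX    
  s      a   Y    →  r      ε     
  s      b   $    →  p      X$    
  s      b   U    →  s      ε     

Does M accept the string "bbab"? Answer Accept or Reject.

Reject

No computation consumes all input and reaches a final state.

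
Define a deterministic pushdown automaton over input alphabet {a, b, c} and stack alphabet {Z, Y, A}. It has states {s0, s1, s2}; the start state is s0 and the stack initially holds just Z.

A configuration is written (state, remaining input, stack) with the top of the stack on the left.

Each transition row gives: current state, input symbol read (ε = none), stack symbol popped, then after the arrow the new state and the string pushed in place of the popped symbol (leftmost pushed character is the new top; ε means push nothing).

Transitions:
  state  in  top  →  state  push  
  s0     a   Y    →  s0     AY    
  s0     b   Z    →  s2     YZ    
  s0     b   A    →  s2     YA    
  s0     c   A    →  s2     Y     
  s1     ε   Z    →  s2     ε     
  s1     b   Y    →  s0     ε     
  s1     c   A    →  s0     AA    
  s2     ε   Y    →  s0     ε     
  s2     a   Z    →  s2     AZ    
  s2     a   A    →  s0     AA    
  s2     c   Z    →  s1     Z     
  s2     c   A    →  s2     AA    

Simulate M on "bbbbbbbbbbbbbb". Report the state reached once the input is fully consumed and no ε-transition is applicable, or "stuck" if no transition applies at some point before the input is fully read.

(s0, bbbbbbbbbbbbbb, Z)
  read b, top Z: go to s2, push YZ → (s2, bbbbbbbbbbbbb, YZ)
  ε-move, top Y: go to s0, push ε → (s0, bbbbbbbbbbbbb, Z)
  read b, top Z: go to s2, push YZ → (s2, bbbbbbbbbbbb, YZ)
  ε-move, top Y: go to s0, push ε → (s0, bbbbbbbbbbbb, Z)
  read b, top Z: go to s2, push YZ → (s2, bbbbbbbbbbb, YZ)
  ε-move, top Y: go to s0, push ε → (s0, bbbbbbbbbbb, Z)
  read b, top Z: go to s2, push YZ → (s2, bbbbbbbbbb, YZ)
  ε-move, top Y: go to s0, push ε → (s0, bbbbbbbbbb, Z)
  read b, top Z: go to s2, push YZ → (s2, bbbbbbbbb, YZ)
  ε-move, top Y: go to s0, push ε → (s0, bbbbbbbbb, Z)
  read b, top Z: go to s2, push YZ → (s2, bbbbbbbb, YZ)
  ε-move, top Y: go to s0, push ε → (s0, bbbbbbbb, Z)
  read b, top Z: go to s2, push YZ → (s2, bbbbbbb, YZ)
  ε-move, top Y: go to s0, push ε → (s0, bbbbbbb, Z)
  read b, top Z: go to s2, push YZ → (s2, bbbbbb, YZ)
  ε-move, top Y: go to s0, push ε → (s0, bbbbbb, Z)
  read b, top Z: go to s2, push YZ → (s2, bbbbb, YZ)
  ε-move, top Y: go to s0, push ε → (s0, bbbbb, Z)
  read b, top Z: go to s2, push YZ → (s2, bbbb, YZ)
  ε-move, top Y: go to s0, push ε → (s0, bbbb, Z)
  read b, top Z: go to s2, push YZ → (s2, bbb, YZ)
  ε-move, top Y: go to s0, push ε → (s0, bbb, Z)
  read b, top Z: go to s2, push YZ → (s2, bb, YZ)
  ε-move, top Y: go to s0, push ε → (s0, bb, Z)
  read b, top Z: go to s2, push YZ → (s2, b, YZ)
  ε-move, top Y: go to s0, push ε → (s0, b, Z)
  read b, top Z: go to s2, push YZ → (s2, ε, YZ)
  ε-move, top Y: go to s0, push ε → (s0, ε, Z)
All input consumed; M is in state s0.

s0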